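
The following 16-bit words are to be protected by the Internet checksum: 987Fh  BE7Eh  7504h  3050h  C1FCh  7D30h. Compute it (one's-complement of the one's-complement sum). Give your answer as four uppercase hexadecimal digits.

C47F

One's-complement addition (fold any carry out of bit 15 back into bit 0):
  0x987F + 0xBE7E = 0x156FD → wrap carry → 0x56FE
  0x56FE + 0x7504 = 0x0CC02
  0xCC02 + 0x3050 = 0x0FC52
  0xFC52 + 0xC1FC = 0x1BE4E → wrap carry → 0xBE4F
  0xBE4F + 0x7D30 = 0x13B7F → wrap carry → 0x3B80
One's-complement sum = 0x3B80.
Checksum = ~0x3B80 & 0xFFFF = 0xC47F.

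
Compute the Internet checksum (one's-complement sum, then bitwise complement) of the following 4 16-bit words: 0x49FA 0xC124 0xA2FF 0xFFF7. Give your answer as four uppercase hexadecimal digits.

51E9

One's-complement addition (fold any carry out of bit 15 back into bit 0):
  0x49FA + 0xC124 = 0x10B1E → wrap carry → 0x0B1F
  0x0B1F + 0xA2FF = 0x0AE1E
  0xAE1E + 0xFFF7 = 0x1AE15 → wrap carry → 0xAE16
One's-complement sum = 0xAE16.
Checksum = ~0xAE16 & 0xFFFF = 0x51E9.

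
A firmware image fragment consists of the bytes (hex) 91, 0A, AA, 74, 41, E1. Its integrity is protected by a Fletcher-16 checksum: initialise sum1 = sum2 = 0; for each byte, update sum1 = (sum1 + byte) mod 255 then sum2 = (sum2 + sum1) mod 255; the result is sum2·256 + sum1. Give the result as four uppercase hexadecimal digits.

08DD

Running sums (mod 255):
  after byte 0 (91): sum1=145, sum2=145
  after byte 1 (0A): sum1=155, sum2=45
  after byte 2 (AA): sum1=70, sum2=115
  after byte 3 (74): sum1=186, sum2=46
  after byte 4 (41): sum1=251, sum2=42
  after byte 5 (E1): sum1=221, sum2=8
Checksum = sum2·256 + sum1 = 8·256 + 221 = 2269 = 0x08DD.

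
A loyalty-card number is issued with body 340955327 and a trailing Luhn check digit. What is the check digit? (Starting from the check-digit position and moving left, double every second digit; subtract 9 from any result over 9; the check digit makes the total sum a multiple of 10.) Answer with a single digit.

2

Partial digits right→left: 7 2 3 5 5 9 0 4 3
Double every second digit counting from the check-digit position (so the 1st, 3rd, 5th, ... of the partial from the right).
  doubled (with −9 where >9): 5 6 1 0 6 → sum 18
  kept as-is: 2 5 9 4 → sum 20
Total = 18 + 20 = 38.
Check digit = (10 − (38 mod 10)) mod 10 = 2.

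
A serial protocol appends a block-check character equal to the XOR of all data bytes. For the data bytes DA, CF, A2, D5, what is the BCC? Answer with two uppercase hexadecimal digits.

62

XOR the bytes together:
  start with 0xDA
  0xDA ⊕ 0xCF = 0x15
  0x15 ⊕ 0xA2 = 0xB7
  0xB7 ⊕ 0xD5 = 0x62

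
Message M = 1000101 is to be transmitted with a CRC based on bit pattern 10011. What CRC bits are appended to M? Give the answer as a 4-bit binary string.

Append 4 zeros: 10001010000. Divide by 10011 (XOR where the leading bit is 1):
  pos 0: 10001 XOR 10011 = 00010
  pos 3: 10010 XOR 10011 = 00001
Remainder (last 4 bits) = 1000. This is the CRC / FCS.

1000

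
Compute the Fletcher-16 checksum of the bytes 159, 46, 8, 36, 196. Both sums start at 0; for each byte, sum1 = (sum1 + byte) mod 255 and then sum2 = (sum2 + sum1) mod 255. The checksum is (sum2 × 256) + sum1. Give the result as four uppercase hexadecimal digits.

Running sums (mod 255):
  after byte 0 (159): sum1=159, sum2=159
  after byte 1 (46): sum1=205, sum2=109
  after byte 2 (8): sum1=213, sum2=67
  after byte 3 (36): sum1=249, sum2=61
  after byte 4 (196): sum1=190, sum2=251
Checksum = sum2·256 + sum1 = 251·256 + 190 = 64446 = 0xFBBE.

FBBE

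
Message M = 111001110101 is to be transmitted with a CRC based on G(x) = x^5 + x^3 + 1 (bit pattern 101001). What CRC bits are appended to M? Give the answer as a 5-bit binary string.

01100

Append 5 zeros: 11100111010100000. Divide by 101001 (XOR where the leading bit is 1):
  pos 0: 111001 XOR 101001 = 010000
  pos 1: 100001 XOR 101001 = 001000
  pos 3: 100010 XOR 101001 = 001011
  pos 5: 101110 XOR 101001 = 000111
  pos 8: 111100 XOR 101001 = 010101
  pos 9: 101010 XOR 101001 = 000011
Remainder (last 5 bits) = 01100. This is the CRC / FCS.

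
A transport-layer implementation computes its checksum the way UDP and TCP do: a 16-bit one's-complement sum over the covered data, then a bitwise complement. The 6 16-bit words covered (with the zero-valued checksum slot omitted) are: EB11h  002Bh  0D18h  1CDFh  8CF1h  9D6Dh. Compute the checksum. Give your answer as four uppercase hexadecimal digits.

One's-complement addition (fold any carry out of bit 15 back into bit 0):
  0xEB11 + 0x002B = 0x0EB3C
  0xEB3C + 0x0D18 = 0x0F854
  0xF854 + 0x1CDF = 0x11533 → wrap carry → 0x1534
  0x1534 + 0x8CF1 = 0x0A225
  0xA225 + 0x9D6D = 0x13F92 → wrap carry → 0x3F93
One's-complement sum = 0x3F93.
Checksum = ~0x3F93 & 0xFFFF = 0xC06C.

C06C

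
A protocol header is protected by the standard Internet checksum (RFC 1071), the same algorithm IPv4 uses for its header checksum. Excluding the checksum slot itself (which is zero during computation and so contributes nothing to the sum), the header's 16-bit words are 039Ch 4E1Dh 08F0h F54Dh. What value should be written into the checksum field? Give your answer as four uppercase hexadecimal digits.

B008

One's-complement addition (fold any carry out of bit 15 back into bit 0):
  0x039C + 0x4E1D = 0x051B9
  0x51B9 + 0x08F0 = 0x05AA9
  0x5AA9 + 0xF54D = 0x14FF6 → wrap carry → 0x4FF7
One's-complement sum = 0x4FF7.
Checksum = ~0x4FF7 & 0xFFFF = 0xB008.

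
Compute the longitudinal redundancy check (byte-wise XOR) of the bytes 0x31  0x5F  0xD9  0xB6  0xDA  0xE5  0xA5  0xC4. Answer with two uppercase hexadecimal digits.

5F

XOR the bytes together:
  start with 0x31
  0x31 ⊕ 0x5F = 0x6E
  0x6E ⊕ 0xD9 = 0xB7
  0xB7 ⊕ 0xB6 = 0x01
  0x01 ⊕ 0xDA = 0xDB
  0xDB ⊕ 0xE5 = 0x3E
  0x3E ⊕ 0xA5 = 0x9B
  0x9B ⊕ 0xC4 = 0x5F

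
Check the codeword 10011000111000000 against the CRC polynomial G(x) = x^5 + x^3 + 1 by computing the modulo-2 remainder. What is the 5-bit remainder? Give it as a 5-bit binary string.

00010

Modulo-2 division of 10011000111000000 by 101001:
  pos 0: 100110 XOR 101001 = 001111
  pos 2: 111100 XOR 101001 = 010101
  pos 3: 101011 XOR 101001 = 000010
  pos 7: 101100 XOR 101001 = 000101
  pos 10: 101000 XOR 101001 = 000001
Remainder = 00010 (nonzero — an error is detected).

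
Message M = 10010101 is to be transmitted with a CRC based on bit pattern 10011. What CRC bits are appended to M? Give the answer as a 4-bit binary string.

0100

Append 4 zeros: 100101010000. Divide by 10011 (XOR where the leading bit is 1):
  pos 0: 10010 XOR 10011 = 00001
  pos 4: 11010 XOR 10011 = 01001
  pos 5: 10010 XOR 10011 = 00001
Remainder (last 4 bits) = 0100. This is the CRC / FCS.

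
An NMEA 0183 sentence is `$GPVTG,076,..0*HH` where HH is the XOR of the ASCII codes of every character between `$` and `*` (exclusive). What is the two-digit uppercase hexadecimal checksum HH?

53

XOR the ASCII codes of the payload characters:
  'G' = 0x47 → acc = 0x47
  'P' = 0x50 → acc = 0x17
  'V' = 0x56 → acc = 0x41
  'T' = 0x54 → acc = 0x15
  'G' = 0x47 → acc = 0x52
  ',' = 0x2C → acc = 0x7E
  '0' = 0x30 → acc = 0x4E
  '7' = 0x37 → acc = 0x79
  '6' = 0x36 → acc = 0x4F
  ',' = 0x2C → acc = 0x63
  '.' = 0x2E → acc = 0x4D
  '.' = 0x2E → acc = 0x63
  '0' = 0x30 → acc = 0x53
Checksum = 0x53.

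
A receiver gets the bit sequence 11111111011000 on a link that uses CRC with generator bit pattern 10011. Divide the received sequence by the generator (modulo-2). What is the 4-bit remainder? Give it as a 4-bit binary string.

1000

Modulo-2 division of 11111111011000 by 10011:
  pos 0: 11111 XOR 10011 = 01100
  pos 1: 11001 XOR 10011 = 01010
  pos 2: 10101 XOR 10011 = 00110
  pos 4: 11010 XOR 10011 = 01001
  pos 5: 10011 XOR 10011 = 00000
Remainder = 1000 (nonzero — an error is detected).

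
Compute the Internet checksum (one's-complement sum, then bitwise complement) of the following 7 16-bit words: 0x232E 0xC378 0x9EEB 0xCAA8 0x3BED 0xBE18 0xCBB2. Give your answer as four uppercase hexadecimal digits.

EA0B

One's-complement addition (fold any carry out of bit 15 back into bit 0):
  0x232E + 0xC378 = 0x0E6A6
  0xE6A6 + 0x9EEB = 0x18591 → wrap carry → 0x8592
  0x8592 + 0xCAA8 = 0x1503A → wrap carry → 0x503B
  0x503B + 0x3BED = 0x08C28
  0x8C28 + 0xBE18 = 0x14A40 → wrap carry → 0x4A41
  0x4A41 + 0xCBB2 = 0x115F3 → wrap carry → 0x15F4
One's-complement sum = 0x15F4.
Checksum = ~0x15F4 & 0xFFFF = 0xEA0B.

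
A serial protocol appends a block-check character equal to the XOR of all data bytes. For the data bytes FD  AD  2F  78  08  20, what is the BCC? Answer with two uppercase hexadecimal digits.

2F

XOR the bytes together:
  start with 0xFD
  0xFD ⊕ 0xAD = 0x50
  0x50 ⊕ 0x2F = 0x7F
  0x7F ⊕ 0x78 = 0x07
  0x07 ⊕ 0x08 = 0x0F
  0x0F ⊕ 0x20 = 0x2F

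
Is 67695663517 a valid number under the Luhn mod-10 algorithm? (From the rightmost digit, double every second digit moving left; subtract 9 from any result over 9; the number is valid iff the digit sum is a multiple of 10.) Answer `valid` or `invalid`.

From the right, keep odd positions and double even positions (subtract 9 from any doubled value over 9):
  doubled (positions 2,4,...): 2 6 3 9 5 → sum 25
  kept (positions 1,3,...): 7 5 6 5 6 6 → sum 35
Total = 60.
60 mod 10 = 0, so the number is valid.

valid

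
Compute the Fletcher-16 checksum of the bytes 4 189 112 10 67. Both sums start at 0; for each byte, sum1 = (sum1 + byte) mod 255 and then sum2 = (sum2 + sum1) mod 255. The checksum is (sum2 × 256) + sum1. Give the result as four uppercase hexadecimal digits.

Running sums (mod 255):
  after byte 0 (4): sum1=4, sum2=4
  after byte 1 (189): sum1=193, sum2=197
  after byte 2 (112): sum1=50, sum2=247
  after byte 3 (10): sum1=60, sum2=52
  after byte 4 (67): sum1=127, sum2=179
Checksum = sum2·256 + sum1 = 179·256 + 127 = 45951 = 0xB37F.

B37F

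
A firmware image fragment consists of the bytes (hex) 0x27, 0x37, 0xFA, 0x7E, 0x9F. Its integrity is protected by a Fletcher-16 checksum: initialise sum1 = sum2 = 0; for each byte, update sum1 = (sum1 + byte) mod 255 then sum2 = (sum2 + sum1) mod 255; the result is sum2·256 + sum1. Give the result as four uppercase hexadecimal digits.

2E77

Running sums (mod 255):
  after byte 0 (0x27): sum1=39, sum2=39
  after byte 1 (0x37): sum1=94, sum2=133
  after byte 2 (0xFA): sum1=89, sum2=222
  after byte 3 (0x7E): sum1=215, sum2=182
  after byte 4 (0x9F): sum1=119, sum2=46
Checksum = sum2·256 + sum1 = 46·256 + 119 = 11895 = 0x2E77.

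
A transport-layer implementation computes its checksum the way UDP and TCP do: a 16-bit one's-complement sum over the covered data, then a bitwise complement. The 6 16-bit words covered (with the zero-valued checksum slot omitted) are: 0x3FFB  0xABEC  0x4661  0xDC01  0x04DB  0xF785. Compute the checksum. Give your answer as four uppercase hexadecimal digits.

One's-complement addition (fold any carry out of bit 15 back into bit 0):
  0x3FFB + 0xABEC = 0x0EBE7
  0xEBE7 + 0x4661 = 0x13248 → wrap carry → 0x3249
  0x3249 + 0xDC01 = 0x10E4A → wrap carry → 0x0E4B
  0x0E4B + 0x04DB = 0x01326
  0x1326 + 0xF785 = 0x10AAB → wrap carry → 0x0AAC
One's-complement sum = 0x0AAC.
Checksum = ~0x0AAC & 0xFFFF = 0xF553.

F553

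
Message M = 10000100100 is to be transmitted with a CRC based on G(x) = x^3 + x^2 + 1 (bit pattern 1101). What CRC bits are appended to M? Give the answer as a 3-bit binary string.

111

Append 3 zeros: 10000100100000. Divide by 1101 (XOR where the leading bit is 1):
  pos 0: 1000 XOR 1101 = 0101
  pos 1: 1010 XOR 1101 = 0111
  pos 2: 1111 XOR 1101 = 0010
  pos 4: 1000 XOR 1101 = 0101
  pos 5: 1011 XOR 1101 = 0110
  pos 6: 1100 XOR 1101 = 0001
  pos 9: 1000 XOR 1101 = 0101
  pos 10: 1010 XOR 1101 = 0111
Remainder (last 3 bits) = 111. This is the CRC / FCS.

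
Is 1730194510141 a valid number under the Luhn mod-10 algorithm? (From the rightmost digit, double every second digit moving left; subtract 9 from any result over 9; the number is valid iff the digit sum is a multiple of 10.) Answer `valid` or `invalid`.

invalid

From the right, keep odd positions and double even positions (subtract 9 from any doubled value over 9):
  doubled (positions 2,4,...): 8 0 1 9 0 5 → sum 23
  kept (positions 1,3,...): 1 1 1 4 1 3 1 → sum 12
Total = 35.
35 mod 10 = 5, so the number is invalid.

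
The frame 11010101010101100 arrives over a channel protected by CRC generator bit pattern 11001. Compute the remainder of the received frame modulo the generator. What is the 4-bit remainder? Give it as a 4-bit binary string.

1101

Modulo-2 division of 11010101010101100 by 11001:
  pos 0: 11010 XOR 11001 = 00011
  pos 3: 11101 XOR 11001 = 00100
  pos 5: 10001 XOR 11001 = 01000
  pos 6: 10000 XOR 11001 = 01001
  pos 7: 10011 XOR 11001 = 01010
  pos 8: 10100 XOR 11001 = 01101
  pos 9: 11011 XOR 11001 = 00010
  pos 12: 10100 XOR 11001 = 01101
Remainder = 1101 (nonzero — an error is detected).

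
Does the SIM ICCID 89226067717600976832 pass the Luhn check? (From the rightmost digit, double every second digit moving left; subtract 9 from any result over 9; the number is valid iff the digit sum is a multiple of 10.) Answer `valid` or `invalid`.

invalid

From the right, keep odd positions and double even positions (subtract 9 from any doubled value over 9):
  doubled (positions 2,4,...): 6 3 9 0 5 5 3 3 4 7 → sum 45
  kept (positions 1,3,...): 2 8 7 0 6 1 7 0 2 9 → sum 42
Total = 87.
87 mod 10 = 7, so the number is invalid.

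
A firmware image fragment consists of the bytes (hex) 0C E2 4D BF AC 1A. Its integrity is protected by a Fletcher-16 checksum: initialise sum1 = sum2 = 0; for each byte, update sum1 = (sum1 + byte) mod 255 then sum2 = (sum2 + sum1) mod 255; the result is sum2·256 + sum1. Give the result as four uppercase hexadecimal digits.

Running sums (mod 255):
  after byte 0 (0C): sum1=12, sum2=12
  after byte 1 (E2): sum1=238, sum2=250
  after byte 2 (4D): sum1=60, sum2=55
  after byte 3 (BF): sum1=251, sum2=51
  after byte 4 (AC): sum1=168, sum2=219
  after byte 5 (1A): sum1=194, sum2=158
Checksum = sum2·256 + sum1 = 158·256 + 194 = 40642 = 0x9EC2.

9EC2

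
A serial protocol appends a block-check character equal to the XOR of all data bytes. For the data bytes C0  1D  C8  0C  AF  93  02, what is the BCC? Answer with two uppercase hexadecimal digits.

27

XOR the bytes together:
  start with 0xC0
  0xC0 ⊕ 0x1D = 0xDD
  0xDD ⊕ 0xC8 = 0x15
  0x15 ⊕ 0x0C = 0x19
  0x19 ⊕ 0xAF = 0xB6
  0xB6 ⊕ 0x93 = 0x25
  0x25 ⊕ 0x02 = 0x27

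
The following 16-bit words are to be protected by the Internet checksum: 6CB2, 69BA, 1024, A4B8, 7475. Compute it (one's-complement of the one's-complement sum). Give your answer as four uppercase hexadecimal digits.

0041

One's-complement addition (fold any carry out of bit 15 back into bit 0):
  0x6CB2 + 0x69BA = 0x0D66C
  0xD66C + 0x1024 = 0x0E690
  0xE690 + 0xA4B8 = 0x18B48 → wrap carry → 0x8B49
  0x8B49 + 0x7475 = 0x0FFBE
One's-complement sum = 0xFFBE.
Checksum = ~0xFFBE & 0xFFFF = 0x0041.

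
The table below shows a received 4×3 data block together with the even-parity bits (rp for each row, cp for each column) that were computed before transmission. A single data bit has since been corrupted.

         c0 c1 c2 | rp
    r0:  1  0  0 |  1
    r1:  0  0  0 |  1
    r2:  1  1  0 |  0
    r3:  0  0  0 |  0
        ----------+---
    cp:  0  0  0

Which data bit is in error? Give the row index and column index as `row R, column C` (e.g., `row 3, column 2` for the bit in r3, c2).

row 1, column 1

Recompute each row's even parity and compare to rp:
  r0: data parity 1, sent rp 1 → ok
  r1: data parity 0, sent rp 1 → mismatch
  r2: data parity 0, sent rp 0 → ok
  r3: data parity 0, sent rp 0 → ok
Recompute each column's even parity and compare to cp:
  c0: data parity 0, sent cp 0 → ok
  c1: data parity 1, sent cp 0 → mismatch
  c2: data parity 0, sent cp 0 → ok
Exactly one row (r1) and one column (c1) fail → the flipped bit is at their intersection.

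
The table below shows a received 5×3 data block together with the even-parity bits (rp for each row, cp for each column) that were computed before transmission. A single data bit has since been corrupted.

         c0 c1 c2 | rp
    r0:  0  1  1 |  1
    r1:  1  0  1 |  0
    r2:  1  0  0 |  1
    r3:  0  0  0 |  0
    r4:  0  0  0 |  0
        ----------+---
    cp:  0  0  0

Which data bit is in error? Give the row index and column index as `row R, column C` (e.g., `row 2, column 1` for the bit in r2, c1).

Recompute each row's even parity and compare to rp:
  r0: data parity 0, sent rp 1 → mismatch
  r1: data parity 0, sent rp 0 → ok
  r2: data parity 1, sent rp 1 → ok
  r3: data parity 0, sent rp 0 → ok
  r4: data parity 0, sent rp 0 → ok
Recompute each column's even parity and compare to cp:
  c0: data parity 0, sent cp 0 → ok
  c1: data parity 1, sent cp 0 → mismatch
  c2: data parity 0, sent cp 0 → ok
Exactly one row (r0) and one column (c1) fail → the flipped bit is at their intersection.

row 0, column 1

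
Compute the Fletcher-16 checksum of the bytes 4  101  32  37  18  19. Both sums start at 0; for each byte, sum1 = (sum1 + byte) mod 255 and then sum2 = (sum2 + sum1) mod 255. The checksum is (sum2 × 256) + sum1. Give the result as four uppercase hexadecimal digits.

3AD3

Running sums (mod 255):
  after byte 0 (4): sum1=4, sum2=4
  after byte 1 (101): sum1=105, sum2=109
  after byte 2 (32): sum1=137, sum2=246
  after byte 3 (37): sum1=174, sum2=165
  after byte 4 (18): sum1=192, sum2=102
  after byte 5 (19): sum1=211, sum2=58
Checksum = sum2·256 + sum1 = 58·256 + 211 = 15059 = 0x3AD3.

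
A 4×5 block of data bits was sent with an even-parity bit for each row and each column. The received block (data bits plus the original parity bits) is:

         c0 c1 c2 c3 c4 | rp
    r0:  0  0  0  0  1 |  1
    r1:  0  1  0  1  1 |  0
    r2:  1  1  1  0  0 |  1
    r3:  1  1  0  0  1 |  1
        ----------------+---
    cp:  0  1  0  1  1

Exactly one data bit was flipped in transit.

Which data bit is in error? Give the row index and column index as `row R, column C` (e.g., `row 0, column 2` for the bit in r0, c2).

row 1, column 2

Recompute each row's even parity and compare to rp:
  r0: data parity 1, sent rp 1 → ok
  r1: data parity 1, sent rp 0 → mismatch
  r2: data parity 1, sent rp 1 → ok
  r3: data parity 1, sent rp 1 → ok
Recompute each column's even parity and compare to cp:
  c0: data parity 0, sent cp 0 → ok
  c1: data parity 1, sent cp 1 → ok
  c2: data parity 1, sent cp 0 → mismatch
  c3: data parity 1, sent cp 1 → ok
  c4: data parity 1, sent cp 1 → ok
Exactly one row (r1) and one column (c2) fail → the flipped bit is at their intersection.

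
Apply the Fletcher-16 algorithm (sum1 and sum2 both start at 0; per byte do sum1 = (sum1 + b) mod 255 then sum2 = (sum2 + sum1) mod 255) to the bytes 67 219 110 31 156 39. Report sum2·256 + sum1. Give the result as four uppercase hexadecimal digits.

Running sums (mod 255):
  after byte 0 (67): sum1=67, sum2=67
  after byte 1 (219): sum1=31, sum2=98
  after byte 2 (110): sum1=141, sum2=239
  after byte 3 (31): sum1=172, sum2=156
  after byte 4 (156): sum1=73, sum2=229
  after byte 5 (39): sum1=112, sum2=86
Checksum = sum2·256 + sum1 = 86·256 + 112 = 22128 = 0x5670.

5670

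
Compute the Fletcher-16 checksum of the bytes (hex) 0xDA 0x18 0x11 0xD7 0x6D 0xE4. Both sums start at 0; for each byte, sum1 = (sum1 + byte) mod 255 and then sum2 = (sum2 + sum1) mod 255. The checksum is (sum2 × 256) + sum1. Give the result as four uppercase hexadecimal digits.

Running sums (mod 255):
  after byte 0 (0xDA): sum1=218, sum2=218
  after byte 1 (0x18): sum1=242, sum2=205
  after byte 2 (0x11): sum1=4, sum2=209
  after byte 3 (0xD7): sum1=219, sum2=173
  after byte 4 (0x6D): sum1=73, sum2=246
  after byte 5 (0xE4): sum1=46, sum2=37
Checksum = sum2·256 + sum1 = 37·256 + 46 = 9518 = 0x252E.

252E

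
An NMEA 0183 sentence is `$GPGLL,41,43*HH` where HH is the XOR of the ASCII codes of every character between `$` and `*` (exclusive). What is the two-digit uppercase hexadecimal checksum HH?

XOR the ASCII codes of the payload characters:
  'G' = 0x47 → acc = 0x47
  'P' = 0x50 → acc = 0x17
  'G' = 0x47 → acc = 0x50
  'L' = 0x4C → acc = 0x1C
  'L' = 0x4C → acc = 0x50
  ',' = 0x2C → acc = 0x7C
  '4' = 0x34 → acc = 0x48
  '1' = 0x31 → acc = 0x79
  ',' = 0x2C → acc = 0x55
  '4' = 0x34 → acc = 0x61
  '3' = 0x33 → acc = 0x52
Checksum = 0x52.

52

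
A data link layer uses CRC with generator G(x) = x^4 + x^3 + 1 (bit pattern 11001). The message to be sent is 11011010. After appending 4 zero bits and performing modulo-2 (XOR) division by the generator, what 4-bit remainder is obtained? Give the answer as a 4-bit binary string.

0101

Append 4 zeros: 110110100000. Divide by 11001 (XOR where the leading bit is 1):
  pos 0: 11011 XOR 11001 = 00010
  pos 3: 10010 XOR 11001 = 01011
  pos 4: 10110 XOR 11001 = 01111
  pos 5: 11110 XOR 11001 = 00111
  pos 7: 11100 XOR 11001 = 00101
Remainder (last 4 bits) = 0101. This is the CRC / FCS.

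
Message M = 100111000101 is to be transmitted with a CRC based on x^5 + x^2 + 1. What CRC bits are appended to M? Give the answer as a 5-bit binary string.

11111

Append 5 zeros: 10011100010100000. Divide by 100101 (XOR where the leading bit is 1):
  pos 0: 100111 XOR 100101 = 000010
  pos 4: 100001 XOR 100101 = 000100
  pos 7: 100010 XOR 100101 = 000111
  pos 10: 111000 XOR 100101 = 011101
  pos 11: 111010 XOR 100101 = 011111
Remainder (last 5 bits) = 11111. This is the CRC / FCS.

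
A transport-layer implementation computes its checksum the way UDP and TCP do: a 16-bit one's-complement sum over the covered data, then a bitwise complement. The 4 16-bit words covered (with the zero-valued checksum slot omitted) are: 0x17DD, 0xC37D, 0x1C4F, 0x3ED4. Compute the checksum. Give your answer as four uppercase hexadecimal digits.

One's-complement addition (fold any carry out of bit 15 back into bit 0):
  0x17DD + 0xC37D = 0x0DB5A
  0xDB5A + 0x1C4F = 0x0F7A9
  0xF7A9 + 0x3ED4 = 0x1367D → wrap carry → 0x367E
One's-complement sum = 0x367E.
Checksum = ~0x367E & 0xFFFF = 0xC981.

C981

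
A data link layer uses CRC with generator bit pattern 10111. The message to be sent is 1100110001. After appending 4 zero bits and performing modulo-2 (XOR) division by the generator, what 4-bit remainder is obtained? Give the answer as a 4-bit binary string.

0100

Append 4 zeros: 11001100010000. Divide by 10111 (XOR where the leading bit is 1):
  pos 0: 11001 XOR 10111 = 01110
  pos 1: 11101 XOR 10111 = 01010
  pos 2: 10100 XOR 10111 = 00011
  pos 5: 11001 XOR 10111 = 01110
  pos 6: 11100 XOR 10111 = 01011
  pos 7: 10110 XOR 10111 = 00001
Remainder (last 4 bits) = 0100. This is the CRC / FCS.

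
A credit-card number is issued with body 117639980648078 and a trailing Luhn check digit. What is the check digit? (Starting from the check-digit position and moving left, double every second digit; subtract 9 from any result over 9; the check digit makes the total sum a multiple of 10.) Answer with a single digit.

8

Partial digits right→left: 8 7 0 8 4 6 0 8 9 9 3 6 7 1 1
Double every second digit counting from the check-digit position (so the 1st, 3rd, 5th, ... of the partial from the right).
  doubled (with −9 where >9): 7 0 8 0 9 6 5 2 → sum 37
  kept as-is: 7 8 6 8 9 6 1 → sum 45
Total = 37 + 45 = 82.
Check digit = (10 − (82 mod 10)) mod 10 = 8.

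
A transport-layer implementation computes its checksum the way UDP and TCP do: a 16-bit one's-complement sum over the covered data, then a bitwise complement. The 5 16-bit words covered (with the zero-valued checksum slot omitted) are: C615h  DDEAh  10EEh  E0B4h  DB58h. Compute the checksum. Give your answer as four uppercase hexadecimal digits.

8F03

One's-complement addition (fold any carry out of bit 15 back into bit 0):
  0xC615 + 0xDDEA = 0x1A3FF → wrap carry → 0xA400
  0xA400 + 0x10EE = 0x0B4EE
  0xB4EE + 0xE0B4 = 0x195A2 → wrap carry → 0x95A3
  0x95A3 + 0xDB58 = 0x170FB → wrap carry → 0x70FC
One's-complement sum = 0x70FC.
Checksum = ~0x70FC & 0xFFFF = 0x8F03.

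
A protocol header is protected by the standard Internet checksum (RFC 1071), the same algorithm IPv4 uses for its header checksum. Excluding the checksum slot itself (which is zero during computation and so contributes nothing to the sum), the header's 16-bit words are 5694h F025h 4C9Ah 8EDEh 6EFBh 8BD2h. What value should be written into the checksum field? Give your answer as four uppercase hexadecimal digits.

E2FE

One's-complement addition (fold any carry out of bit 15 back into bit 0):
  0x5694 + 0xF025 = 0x146B9 → wrap carry → 0x46BA
  0x46BA + 0x4C9A = 0x09354
  0x9354 + 0x8EDE = 0x12232 → wrap carry → 0x2233
  0x2233 + 0x6EFB = 0x0912E
  0x912E + 0x8BD2 = 0x11D00 → wrap carry → 0x1D01
One's-complement sum = 0x1D01.
Checksum = ~0x1D01 & 0xFFFF = 0xE2FE.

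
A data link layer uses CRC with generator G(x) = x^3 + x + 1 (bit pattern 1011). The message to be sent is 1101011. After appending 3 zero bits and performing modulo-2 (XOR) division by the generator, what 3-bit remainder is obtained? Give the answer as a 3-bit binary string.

110

Append 3 zeros: 1101011000. Divide by 1011 (XOR where the leading bit is 1):
  pos 0: 1101 XOR 1011 = 0110
  pos 1: 1100 XOR 1011 = 0111
  pos 2: 1111 XOR 1011 = 0100
  pos 3: 1001 XOR 1011 = 0010
  pos 5: 1000 XOR 1011 = 0011
Remainder (last 3 bits) = 110. This is the CRC / FCS.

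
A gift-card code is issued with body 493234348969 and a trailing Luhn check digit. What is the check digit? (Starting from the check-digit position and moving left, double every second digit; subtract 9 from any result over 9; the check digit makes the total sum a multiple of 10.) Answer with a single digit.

Partial digits right→left: 9 6 9 8 4 3 4 3 2 3 9 4
Double every second digit counting from the check-digit position (so the 1st, 3rd, 5th, ... of the partial from the right).
  doubled (with −9 where >9): 9 9 8 8 4 9 → sum 47
  kept as-is: 6 8 3 3 3 4 → sum 27
Total = 47 + 27 = 74.
Check digit = (10 − (74 mod 10)) mod 10 = 6.

6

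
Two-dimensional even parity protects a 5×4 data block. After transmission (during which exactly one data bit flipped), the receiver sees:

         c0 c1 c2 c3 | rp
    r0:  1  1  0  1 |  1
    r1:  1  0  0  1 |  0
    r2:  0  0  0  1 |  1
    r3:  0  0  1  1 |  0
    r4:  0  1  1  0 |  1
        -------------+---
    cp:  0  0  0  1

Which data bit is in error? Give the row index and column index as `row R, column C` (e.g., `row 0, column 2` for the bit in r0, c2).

Recompute each row's even parity and compare to rp:
  r0: data parity 1, sent rp 1 → ok
  r1: data parity 0, sent rp 0 → ok
  r2: data parity 1, sent rp 1 → ok
  r3: data parity 0, sent rp 0 → ok
  r4: data parity 0, sent rp 1 → mismatch
Recompute each column's even parity and compare to cp:
  c0: data parity 0, sent cp 0 → ok
  c1: data parity 0, sent cp 0 → ok
  c2: data parity 0, sent cp 0 → ok
  c3: data parity 0, sent cp 1 → mismatch
Exactly one row (r4) and one column (c3) fail → the flipped bit is at their intersection.

row 4, column 3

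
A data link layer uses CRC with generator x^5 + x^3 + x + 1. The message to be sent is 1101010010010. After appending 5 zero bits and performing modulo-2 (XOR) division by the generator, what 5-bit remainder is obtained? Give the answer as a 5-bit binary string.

Append 5 zeros: 110101001001000000. Divide by 101011 (XOR where the leading bit is 1):
  pos 0: 110101 XOR 101011 = 011110
  pos 1: 111100 XOR 101011 = 010111
  pos 2: 101110 XOR 101011 = 000101
  pos 5: 101100 XOR 101011 = 000111
  pos 8: 111100 XOR 101011 = 010111
  pos 9: 101110 XOR 101011 = 000101
  pos 12: 101000 XOR 101011 = 000011
Remainder (last 5 bits) = 00011. This is the CRC / FCS.

00011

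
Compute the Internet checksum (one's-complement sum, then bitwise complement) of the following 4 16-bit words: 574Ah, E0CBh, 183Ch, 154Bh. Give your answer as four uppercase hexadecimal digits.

One's-complement addition (fold any carry out of bit 15 back into bit 0):
  0x574A + 0xE0CB = 0x13815 → wrap carry → 0x3816
  0x3816 + 0x183C = 0x05052
  0x5052 + 0x154B = 0x0659D
One's-complement sum = 0x659D.
Checksum = ~0x659D & 0xFFFF = 0x9A62.

9A62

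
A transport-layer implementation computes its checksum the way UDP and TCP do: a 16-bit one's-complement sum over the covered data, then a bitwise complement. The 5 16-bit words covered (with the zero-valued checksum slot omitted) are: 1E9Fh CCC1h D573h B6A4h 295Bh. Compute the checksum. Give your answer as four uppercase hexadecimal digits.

5F2B

One's-complement addition (fold any carry out of bit 15 back into bit 0):
  0x1E9F + 0xCCC1 = 0x0EB60
  0xEB60 + 0xD573 = 0x1C0D3 → wrap carry → 0xC0D4
  0xC0D4 + 0xB6A4 = 0x17778 → wrap carry → 0x7779
  0x7779 + 0x295B = 0x0A0D4
One's-complement sum = 0xA0D4.
Checksum = ~0xA0D4 & 0xFFFF = 0x5F2B.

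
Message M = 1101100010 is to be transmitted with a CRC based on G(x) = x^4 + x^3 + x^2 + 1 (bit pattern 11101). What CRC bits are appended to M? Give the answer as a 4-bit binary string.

0010

Append 4 zeros: 11011000100000. Divide by 11101 (XOR where the leading bit is 1):
  pos 0: 11011 XOR 11101 = 00110
  pos 2: 11000 XOR 11101 = 00101
  pos 4: 10101 XOR 11101 = 01000
  pos 5: 10000 XOR 11101 = 01101
  pos 6: 11010 XOR 11101 = 00111
  pos 8: 11100 XOR 11101 = 00001
Remainder (last 4 bits) = 0010. This is the CRC / FCS.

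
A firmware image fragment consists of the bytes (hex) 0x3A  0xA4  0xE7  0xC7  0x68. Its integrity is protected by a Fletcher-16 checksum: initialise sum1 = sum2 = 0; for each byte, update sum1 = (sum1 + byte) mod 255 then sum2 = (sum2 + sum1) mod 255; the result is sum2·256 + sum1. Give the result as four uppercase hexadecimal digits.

Running sums (mod 255):
  after byte 0 (0x3A): sum1=58, sum2=58
  after byte 1 (0xA4): sum1=222, sum2=25
  after byte 2 (0xE7): sum1=198, sum2=223
  after byte 3 (0xC7): sum1=142, sum2=110
  after byte 4 (0x68): sum1=246, sum2=101
Checksum = sum2·256 + sum1 = 101·256 + 246 = 26102 = 0x65F6.

65F6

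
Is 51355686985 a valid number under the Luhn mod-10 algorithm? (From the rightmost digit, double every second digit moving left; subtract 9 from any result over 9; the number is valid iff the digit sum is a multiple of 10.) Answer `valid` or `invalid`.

invalid

From the right, keep odd positions and double even positions (subtract 9 from any doubled value over 9):
  doubled (positions 2,4,...): 7 3 3 1 2 → sum 16
  kept (positions 1,3,...): 5 9 8 5 3 5 → sum 35
Total = 51.
51 mod 10 = 1, so the number is invalid.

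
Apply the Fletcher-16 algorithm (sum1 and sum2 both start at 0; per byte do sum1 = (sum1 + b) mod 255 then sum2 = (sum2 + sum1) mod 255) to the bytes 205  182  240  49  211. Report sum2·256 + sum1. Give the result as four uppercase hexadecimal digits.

E87A

Running sums (mod 255):
  after byte 0 (205): sum1=205, sum2=205
  after byte 1 (182): sum1=132, sum2=82
  after byte 2 (240): sum1=117, sum2=199
  after byte 3 (49): sum1=166, sum2=110
  after byte 4 (211): sum1=122, sum2=232
Checksum = sum2·256 + sum1 = 232·256 + 122 = 59514 = 0xE87A.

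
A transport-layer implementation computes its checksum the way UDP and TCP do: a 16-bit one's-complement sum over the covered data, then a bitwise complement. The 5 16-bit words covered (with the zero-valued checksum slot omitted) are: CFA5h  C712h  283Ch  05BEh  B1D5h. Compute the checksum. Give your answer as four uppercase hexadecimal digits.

One's-complement addition (fold any carry out of bit 15 back into bit 0):
  0xCFA5 + 0xC712 = 0x196B7 → wrap carry → 0x96B8
  0x96B8 + 0x283C = 0x0BEF4
  0xBEF4 + 0x05BE = 0x0C4B2
  0xC4B2 + 0xB1D5 = 0x17687 → wrap carry → 0x7688
One's-complement sum = 0x7688.
Checksum = ~0x7688 & 0xFFFF = 0x8977.

8977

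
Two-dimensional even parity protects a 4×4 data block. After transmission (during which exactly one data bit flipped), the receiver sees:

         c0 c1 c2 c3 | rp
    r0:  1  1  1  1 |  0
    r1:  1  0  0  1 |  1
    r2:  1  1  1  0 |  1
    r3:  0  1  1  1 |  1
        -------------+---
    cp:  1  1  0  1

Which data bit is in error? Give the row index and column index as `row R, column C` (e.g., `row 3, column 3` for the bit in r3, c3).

row 1, column 2

Recompute each row's even parity and compare to rp:
  r0: data parity 0, sent rp 0 → ok
  r1: data parity 0, sent rp 1 → mismatch
  r2: data parity 1, sent rp 1 → ok
  r3: data parity 1, sent rp 1 → ok
Recompute each column's even parity and compare to cp:
  c0: data parity 1, sent cp 1 → ok
  c1: data parity 1, sent cp 1 → ok
  c2: data parity 1, sent cp 0 → mismatch
  c3: data parity 1, sent cp 1 → ok
Exactly one row (r1) and one column (c2) fail → the flipped bit is at their intersection.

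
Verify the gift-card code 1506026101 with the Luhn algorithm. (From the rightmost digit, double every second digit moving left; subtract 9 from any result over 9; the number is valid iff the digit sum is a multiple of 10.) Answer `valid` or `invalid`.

valid

From the right, keep odd positions and double even positions (subtract 9 from any doubled value over 9):
  doubled (positions 2,4,...): 0 3 0 0 2 → sum 5
  kept (positions 1,3,...): 1 1 2 6 5 → sum 15
Total = 20.
20 mod 10 = 0, so the number is valid.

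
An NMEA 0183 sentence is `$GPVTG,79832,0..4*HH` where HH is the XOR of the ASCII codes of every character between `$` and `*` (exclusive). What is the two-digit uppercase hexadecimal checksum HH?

XOR the ASCII codes of the payload characters:
  'G' = 0x47 → acc = 0x47
  'P' = 0x50 → acc = 0x17
  'V' = 0x56 → acc = 0x41
  'T' = 0x54 → acc = 0x15
  'G' = 0x47 → acc = 0x52
  ',' = 0x2C → acc = 0x7E
  '7' = 0x37 → acc = 0x49
  '9' = 0x39 → acc = 0x70
  '8' = 0x38 → acc = 0x48
  '3' = 0x33 → acc = 0x7B
  '2' = 0x32 → acc = 0x49
  ',' = 0x2C → acc = 0x65
  '0' = 0x30 → acc = 0x55
  '.' = 0x2E → acc = 0x7B
  '.' = 0x2E → acc = 0x55
  '4' = 0x34 → acc = 0x61
Checksum = 0x61.

61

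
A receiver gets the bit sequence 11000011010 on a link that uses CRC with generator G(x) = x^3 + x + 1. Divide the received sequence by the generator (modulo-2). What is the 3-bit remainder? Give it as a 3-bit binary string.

Modulo-2 division of 11000011010 by 1011:
  pos 0: 1100 XOR 1011 = 0111
  pos 1: 1110 XOR 1011 = 0101
  pos 2: 1010 XOR 1011 = 0001
  pos 5: 1110 XOR 1011 = 0101
  pos 6: 1011 XOR 1011 = 0000
Remainder = 000 (zero — the frame passes the CRC check).

000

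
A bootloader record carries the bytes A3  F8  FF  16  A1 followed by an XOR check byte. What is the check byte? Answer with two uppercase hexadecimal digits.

13

XOR the bytes together:
  start with 0xA3
  0xA3 ⊕ 0xF8 = 0x5B
  0x5B ⊕ 0xFF = 0xA4
  0xA4 ⊕ 0x16 = 0xB2
  0xB2 ⊕ 0xA1 = 0x13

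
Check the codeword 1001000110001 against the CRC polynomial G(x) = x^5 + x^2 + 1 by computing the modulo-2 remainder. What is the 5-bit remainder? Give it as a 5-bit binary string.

00000

Modulo-2 division of 1001000110001 by 100101:
  pos 0: 100100 XOR 100101 = 000001
  pos 5: 101100 XOR 100101 = 001001
  pos 7: 100101 XOR 100101 = 000000
Remainder = 00000 (zero — the frame passes the CRC check).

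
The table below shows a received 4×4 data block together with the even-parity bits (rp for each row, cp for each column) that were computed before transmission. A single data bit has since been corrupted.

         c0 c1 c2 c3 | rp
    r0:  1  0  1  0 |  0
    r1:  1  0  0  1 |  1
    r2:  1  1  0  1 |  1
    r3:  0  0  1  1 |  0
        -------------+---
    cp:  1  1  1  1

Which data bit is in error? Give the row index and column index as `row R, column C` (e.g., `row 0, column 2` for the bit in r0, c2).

row 1, column 2

Recompute each row's even parity and compare to rp:
  r0: data parity 0, sent rp 0 → ok
  r1: data parity 0, sent rp 1 → mismatch
  r2: data parity 1, sent rp 1 → ok
  r3: data parity 0, sent rp 0 → ok
Recompute each column's even parity and compare to cp:
  c0: data parity 1, sent cp 1 → ok
  c1: data parity 1, sent cp 1 → ok
  c2: data parity 0, sent cp 1 → mismatch
  c3: data parity 1, sent cp 1 → ok
Exactly one row (r1) and one column (c2) fail → the flipped bit is at their intersection.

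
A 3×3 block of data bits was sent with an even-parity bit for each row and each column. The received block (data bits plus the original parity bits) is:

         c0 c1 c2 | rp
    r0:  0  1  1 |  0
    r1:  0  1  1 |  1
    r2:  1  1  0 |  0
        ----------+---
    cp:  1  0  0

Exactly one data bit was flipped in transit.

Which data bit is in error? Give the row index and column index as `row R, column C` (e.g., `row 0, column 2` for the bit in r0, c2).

row 1, column 1

Recompute each row's even parity and compare to rp:
  r0: data parity 0, sent rp 0 → ok
  r1: data parity 0, sent rp 1 → mismatch
  r2: data parity 0, sent rp 0 → ok
Recompute each column's even parity and compare to cp:
  c0: data parity 1, sent cp 1 → ok
  c1: data parity 1, sent cp 0 → mismatch
  c2: data parity 0, sent cp 0 → ok
Exactly one row (r1) and one column (c1) fail → the flipped bit is at their intersection.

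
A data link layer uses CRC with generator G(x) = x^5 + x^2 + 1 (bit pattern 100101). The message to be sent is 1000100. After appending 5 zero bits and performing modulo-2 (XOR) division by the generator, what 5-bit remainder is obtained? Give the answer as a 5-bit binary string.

10011

Append 5 zeros: 100010000000. Divide by 100101 (XOR where the leading bit is 1):
  pos 0: 100010 XOR 100101 = 000111
  pos 3: 111000 XOR 100101 = 011101
  pos 4: 111010 XOR 100101 = 011111
  pos 5: 111110 XOR 100101 = 011011
  pos 6: 110110 XOR 100101 = 010011
Remainder (last 5 bits) = 10011. This is the CRC / FCS.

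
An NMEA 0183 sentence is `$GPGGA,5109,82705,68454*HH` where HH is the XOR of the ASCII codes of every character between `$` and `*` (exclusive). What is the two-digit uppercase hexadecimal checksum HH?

74

XOR the ASCII codes of the payload characters:
  'G' = 0x47 → acc = 0x47
  'P' = 0x50 → acc = 0x17
  'G' = 0x47 → acc = 0x50
  'G' = 0x47 → acc = 0x17
  'A' = 0x41 → acc = 0x56
  ',' = 0x2C → acc = 0x7A
  '5' = 0x35 → acc = 0x4F
  '1' = 0x31 → acc = 0x7E
  '0' = 0x30 → acc = 0x4E
  '9' = 0x39 → acc = 0x77
  ',' = 0x2C → acc = 0x5B
  '8' = 0x38 → acc = 0x63
  '2' = 0x32 → acc = 0x51
  '7' = 0x37 → acc = 0x66
  '0' = 0x30 → acc = 0x56
  '5' = 0x35 → acc = 0x63
  ',' = 0x2C → acc = 0x4F
  '6' = 0x36 → acc = 0x79
  '8' = 0x38 → acc = 0x41
  '4' = 0x34 → acc = 0x75
  '5' = 0x35 → acc = 0x40
  '4' = 0x34 → acc = 0x74
Checksum = 0x74.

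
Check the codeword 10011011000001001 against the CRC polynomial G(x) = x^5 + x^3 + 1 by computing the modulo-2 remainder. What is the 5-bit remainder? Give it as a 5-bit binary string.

Modulo-2 division of 10011011000001001 by 101001:
  pos 0: 100110 XOR 101001 = 001111
  pos 2: 111111 XOR 101001 = 010110
  pos 3: 101100 XOR 101001 = 000101
  pos 6: 101000 XOR 101001 = 000001
  pos 11: 101001 XOR 101001 = 000000
Remainder = 00000 (zero — the frame passes the CRC check).

00000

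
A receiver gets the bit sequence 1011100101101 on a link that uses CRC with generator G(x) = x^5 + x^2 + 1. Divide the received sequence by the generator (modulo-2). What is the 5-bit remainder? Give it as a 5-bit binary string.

Modulo-2 division of 1011100101101 by 100101:
  pos 0: 101110 XOR 100101 = 001011
  pos 2: 101101 XOR 100101 = 001000
  pos 4: 100001 XOR 100101 = 000100
  pos 7: 100101 XOR 100101 = 000000
Remainder = 00000 (zero — the frame passes the CRC check).

00000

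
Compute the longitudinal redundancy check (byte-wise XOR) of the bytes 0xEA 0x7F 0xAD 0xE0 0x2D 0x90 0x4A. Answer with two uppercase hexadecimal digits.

2F

XOR the bytes together:
  start with 0xEA
  0xEA ⊕ 0x7F = 0x95
  0x95 ⊕ 0xAD = 0x38
  0x38 ⊕ 0xE0 = 0xD8
  0xD8 ⊕ 0x2D = 0xF5
  0xF5 ⊕ 0x90 = 0x65
  0x65 ⊕ 0x4A = 0x2F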